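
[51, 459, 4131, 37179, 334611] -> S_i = 51*9^i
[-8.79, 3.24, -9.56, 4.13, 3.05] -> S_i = Random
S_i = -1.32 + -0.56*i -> [-1.32, -1.88, -2.44, -3.0, -3.56]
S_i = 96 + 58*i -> [96, 154, 212, 270, 328]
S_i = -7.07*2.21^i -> [-7.07, -15.62, -34.53, -76.31, -168.65]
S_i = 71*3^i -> [71, 213, 639, 1917, 5751]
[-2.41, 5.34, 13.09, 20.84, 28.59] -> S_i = -2.41 + 7.75*i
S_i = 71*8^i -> [71, 568, 4544, 36352, 290816]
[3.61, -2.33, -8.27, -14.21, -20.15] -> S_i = 3.61 + -5.94*i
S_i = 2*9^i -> [2, 18, 162, 1458, 13122]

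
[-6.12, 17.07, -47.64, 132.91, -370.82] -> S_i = -6.12*(-2.79)^i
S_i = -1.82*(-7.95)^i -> [-1.82, 14.47, -115.03, 914.48, -7270.09]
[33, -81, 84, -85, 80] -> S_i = Random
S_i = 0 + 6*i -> [0, 6, 12, 18, 24]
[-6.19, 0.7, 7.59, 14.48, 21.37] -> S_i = -6.19 + 6.89*i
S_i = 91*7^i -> [91, 637, 4459, 31213, 218491]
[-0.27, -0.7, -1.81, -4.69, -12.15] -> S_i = -0.27*2.59^i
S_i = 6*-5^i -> [6, -30, 150, -750, 3750]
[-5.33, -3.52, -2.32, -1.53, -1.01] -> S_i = -5.33*0.66^i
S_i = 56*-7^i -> [56, -392, 2744, -19208, 134456]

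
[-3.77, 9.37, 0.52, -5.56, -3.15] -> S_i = Random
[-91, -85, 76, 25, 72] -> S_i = Random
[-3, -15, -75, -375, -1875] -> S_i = -3*5^i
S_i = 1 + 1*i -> [1, 2, 3, 4, 5]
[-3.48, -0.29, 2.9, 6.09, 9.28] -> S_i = -3.48 + 3.19*i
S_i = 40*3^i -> [40, 120, 360, 1080, 3240]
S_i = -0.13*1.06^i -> [-0.13, -0.14, -0.15, -0.15, -0.16]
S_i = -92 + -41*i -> [-92, -133, -174, -215, -256]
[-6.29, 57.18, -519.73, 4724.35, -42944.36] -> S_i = -6.29*(-9.09)^i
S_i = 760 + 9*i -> [760, 769, 778, 787, 796]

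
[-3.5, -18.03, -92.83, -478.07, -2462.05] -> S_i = -3.50*5.15^i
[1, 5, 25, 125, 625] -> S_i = 1*5^i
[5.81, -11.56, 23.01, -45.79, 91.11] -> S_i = 5.81*(-1.99)^i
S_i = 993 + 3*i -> [993, 996, 999, 1002, 1005]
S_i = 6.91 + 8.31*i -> [6.91, 15.22, 23.53, 31.84, 40.15]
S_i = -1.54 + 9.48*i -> [-1.54, 7.94, 17.42, 26.9, 36.38]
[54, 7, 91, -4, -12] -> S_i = Random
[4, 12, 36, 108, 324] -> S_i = 4*3^i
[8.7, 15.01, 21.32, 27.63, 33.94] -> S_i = 8.70 + 6.31*i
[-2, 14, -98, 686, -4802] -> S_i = -2*-7^i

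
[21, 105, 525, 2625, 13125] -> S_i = 21*5^i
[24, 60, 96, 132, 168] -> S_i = 24 + 36*i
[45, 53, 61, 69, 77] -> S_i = 45 + 8*i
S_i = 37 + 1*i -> [37, 38, 39, 40, 41]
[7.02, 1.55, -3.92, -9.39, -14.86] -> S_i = 7.02 + -5.47*i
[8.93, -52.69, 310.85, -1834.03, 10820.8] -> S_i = 8.93*(-5.90)^i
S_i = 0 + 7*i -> [0, 7, 14, 21, 28]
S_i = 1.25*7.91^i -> [1.25, 9.89, 78.21, 618.64, 4893.46]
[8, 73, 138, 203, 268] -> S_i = 8 + 65*i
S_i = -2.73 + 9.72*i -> [-2.73, 6.99, 16.71, 26.43, 36.15]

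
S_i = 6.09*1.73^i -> [6.09, 10.54, 18.23, 31.53, 54.55]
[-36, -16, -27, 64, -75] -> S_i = Random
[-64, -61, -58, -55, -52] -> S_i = -64 + 3*i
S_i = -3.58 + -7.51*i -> [-3.58, -11.09, -18.6, -26.11, -33.62]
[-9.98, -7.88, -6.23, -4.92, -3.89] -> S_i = -9.98*0.79^i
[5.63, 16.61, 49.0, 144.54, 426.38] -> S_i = 5.63*2.95^i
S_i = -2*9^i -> [-2, -18, -162, -1458, -13122]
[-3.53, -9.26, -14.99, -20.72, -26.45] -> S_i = -3.53 + -5.73*i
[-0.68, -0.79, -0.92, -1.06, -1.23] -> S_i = -0.68*1.16^i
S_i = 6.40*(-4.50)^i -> [6.4, -28.8, 129.6, -583.2, 2624.4]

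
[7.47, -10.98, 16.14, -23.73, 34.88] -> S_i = 7.47*(-1.47)^i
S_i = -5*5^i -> [-5, -25, -125, -625, -3125]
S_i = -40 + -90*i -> [-40, -130, -220, -310, -400]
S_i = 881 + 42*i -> [881, 923, 965, 1007, 1049]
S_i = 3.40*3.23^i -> [3.4, 10.98, 35.47, 114.57, 370.07]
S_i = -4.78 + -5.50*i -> [-4.78, -10.28, -15.78, -21.28, -26.78]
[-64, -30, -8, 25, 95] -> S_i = Random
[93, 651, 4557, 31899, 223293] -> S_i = 93*7^i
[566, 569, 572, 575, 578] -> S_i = 566 + 3*i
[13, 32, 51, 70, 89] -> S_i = 13 + 19*i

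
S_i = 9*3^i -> [9, 27, 81, 243, 729]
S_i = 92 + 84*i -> [92, 176, 260, 344, 428]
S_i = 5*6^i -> [5, 30, 180, 1080, 6480]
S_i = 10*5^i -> [10, 50, 250, 1250, 6250]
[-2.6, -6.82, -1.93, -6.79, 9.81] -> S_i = Random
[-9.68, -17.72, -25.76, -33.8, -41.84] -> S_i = -9.68 + -8.04*i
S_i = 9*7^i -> [9, 63, 441, 3087, 21609]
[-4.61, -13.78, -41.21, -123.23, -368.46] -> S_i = -4.61*2.99^i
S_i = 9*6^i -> [9, 54, 324, 1944, 11664]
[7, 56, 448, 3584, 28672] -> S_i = 7*8^i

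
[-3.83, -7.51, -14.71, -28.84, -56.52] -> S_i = -3.83*1.96^i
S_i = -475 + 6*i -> [-475, -469, -463, -457, -451]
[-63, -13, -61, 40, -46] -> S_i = Random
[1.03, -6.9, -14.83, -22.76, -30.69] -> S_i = 1.03 + -7.93*i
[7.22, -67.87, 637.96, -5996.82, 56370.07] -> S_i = 7.22*(-9.40)^i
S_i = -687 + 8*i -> [-687, -679, -671, -663, -655]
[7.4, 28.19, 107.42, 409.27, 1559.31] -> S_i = 7.40*3.81^i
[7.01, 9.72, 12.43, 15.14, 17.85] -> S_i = 7.01 + 2.71*i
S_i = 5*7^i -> [5, 35, 245, 1715, 12005]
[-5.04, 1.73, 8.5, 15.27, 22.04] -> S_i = -5.04 + 6.77*i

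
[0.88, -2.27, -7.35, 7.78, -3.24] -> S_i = Random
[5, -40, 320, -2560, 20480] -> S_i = 5*-8^i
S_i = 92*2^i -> [92, 184, 368, 736, 1472]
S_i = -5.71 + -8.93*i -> [-5.71, -14.64, -23.57, -32.5, -41.43]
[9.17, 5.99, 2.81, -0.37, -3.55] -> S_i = 9.17 + -3.18*i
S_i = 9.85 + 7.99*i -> [9.85, 17.84, 25.83, 33.82, 41.81]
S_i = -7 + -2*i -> [-7, -9, -11, -13, -15]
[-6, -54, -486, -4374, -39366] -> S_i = -6*9^i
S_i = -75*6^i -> [-75, -450, -2700, -16200, -97200]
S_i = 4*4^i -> [4, 16, 64, 256, 1024]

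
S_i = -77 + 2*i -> [-77, -75, -73, -71, -69]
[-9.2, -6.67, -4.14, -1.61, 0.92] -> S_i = -9.20 + 2.53*i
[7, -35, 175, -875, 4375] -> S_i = 7*-5^i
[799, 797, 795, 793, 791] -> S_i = 799 + -2*i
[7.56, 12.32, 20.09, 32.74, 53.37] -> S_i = 7.56*1.63^i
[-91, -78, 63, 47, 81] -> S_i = Random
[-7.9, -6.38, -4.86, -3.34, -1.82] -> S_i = -7.90 + 1.52*i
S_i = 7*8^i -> [7, 56, 448, 3584, 28672]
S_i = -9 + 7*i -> [-9, -2, 5, 12, 19]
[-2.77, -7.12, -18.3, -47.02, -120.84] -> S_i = -2.77*2.57^i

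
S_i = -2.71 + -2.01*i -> [-2.71, -4.72, -6.73, -8.74, -10.75]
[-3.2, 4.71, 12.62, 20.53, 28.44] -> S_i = -3.20 + 7.91*i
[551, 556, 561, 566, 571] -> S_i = 551 + 5*i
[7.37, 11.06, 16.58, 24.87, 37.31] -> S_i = 7.37*1.50^i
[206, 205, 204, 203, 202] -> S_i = 206 + -1*i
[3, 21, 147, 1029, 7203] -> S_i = 3*7^i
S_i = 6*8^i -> [6, 48, 384, 3072, 24576]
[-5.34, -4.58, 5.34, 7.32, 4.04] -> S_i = Random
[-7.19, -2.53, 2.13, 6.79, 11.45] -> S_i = -7.19 + 4.66*i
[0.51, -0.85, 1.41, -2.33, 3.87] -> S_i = 0.51*(-1.66)^i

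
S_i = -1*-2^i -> [-1, 2, -4, 8, -16]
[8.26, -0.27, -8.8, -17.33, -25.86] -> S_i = 8.26 + -8.53*i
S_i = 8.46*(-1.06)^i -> [8.46, -8.97, 9.51, -10.08, 10.68]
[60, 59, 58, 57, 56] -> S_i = 60 + -1*i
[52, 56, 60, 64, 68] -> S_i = 52 + 4*i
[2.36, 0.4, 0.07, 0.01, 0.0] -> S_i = 2.36*0.17^i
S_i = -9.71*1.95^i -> [-9.71, -18.93, -36.92, -72.0, -140.4]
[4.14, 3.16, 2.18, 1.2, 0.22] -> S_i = 4.14 + -0.98*i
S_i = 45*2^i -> [45, 90, 180, 360, 720]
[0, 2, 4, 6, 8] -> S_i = 0 + 2*i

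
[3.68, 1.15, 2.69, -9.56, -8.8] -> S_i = Random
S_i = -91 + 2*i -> [-91, -89, -87, -85, -83]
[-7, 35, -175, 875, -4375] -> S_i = -7*-5^i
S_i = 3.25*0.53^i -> [3.25, 1.72, 0.91, 0.48, 0.26]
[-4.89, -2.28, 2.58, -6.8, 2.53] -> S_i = Random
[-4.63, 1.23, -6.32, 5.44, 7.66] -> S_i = Random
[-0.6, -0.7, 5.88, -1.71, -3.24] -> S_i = Random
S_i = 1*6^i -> [1, 6, 36, 216, 1296]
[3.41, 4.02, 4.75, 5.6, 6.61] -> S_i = 3.41*1.18^i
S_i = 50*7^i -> [50, 350, 2450, 17150, 120050]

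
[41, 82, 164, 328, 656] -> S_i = 41*2^i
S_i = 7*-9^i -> [7, -63, 567, -5103, 45927]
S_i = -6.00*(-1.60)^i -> [-6.0, 9.6, -15.36, 24.58, -39.32]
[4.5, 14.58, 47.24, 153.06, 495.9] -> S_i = 4.50*3.24^i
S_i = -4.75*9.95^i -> [-4.75, -47.26, -470.26, -4679.11, -46557.1]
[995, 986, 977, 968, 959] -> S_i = 995 + -9*i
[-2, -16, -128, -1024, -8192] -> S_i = -2*8^i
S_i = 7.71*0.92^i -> [7.71, 7.09, 6.53, 6.0, 5.52]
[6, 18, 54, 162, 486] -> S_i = 6*3^i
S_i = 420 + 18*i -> [420, 438, 456, 474, 492]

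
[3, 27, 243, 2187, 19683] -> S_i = 3*9^i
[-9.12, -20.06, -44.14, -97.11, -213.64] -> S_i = -9.12*2.20^i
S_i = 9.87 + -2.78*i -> [9.87, 7.09, 4.31, 1.53, -1.25]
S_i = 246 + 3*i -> [246, 249, 252, 255, 258]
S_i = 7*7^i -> [7, 49, 343, 2401, 16807]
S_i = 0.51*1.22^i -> [0.51, 0.62, 0.76, 0.93, 1.13]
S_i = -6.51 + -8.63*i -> [-6.51, -15.14, -23.77, -32.4, -41.03]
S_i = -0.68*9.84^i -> [-0.68, -6.69, -65.84, -647.88, -6375.13]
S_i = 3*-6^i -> [3, -18, 108, -648, 3888]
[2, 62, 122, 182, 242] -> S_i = 2 + 60*i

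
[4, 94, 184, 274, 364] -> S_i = 4 + 90*i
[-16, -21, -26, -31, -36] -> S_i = -16 + -5*i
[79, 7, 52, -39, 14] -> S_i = Random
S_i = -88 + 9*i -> [-88, -79, -70, -61, -52]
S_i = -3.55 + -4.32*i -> [-3.55, -7.87, -12.19, -16.51, -20.83]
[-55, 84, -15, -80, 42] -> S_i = Random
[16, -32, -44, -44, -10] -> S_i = Random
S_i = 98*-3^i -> [98, -294, 882, -2646, 7938]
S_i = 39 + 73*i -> [39, 112, 185, 258, 331]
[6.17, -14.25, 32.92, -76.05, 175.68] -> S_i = 6.17*(-2.31)^i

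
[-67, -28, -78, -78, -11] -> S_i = Random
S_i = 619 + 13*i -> [619, 632, 645, 658, 671]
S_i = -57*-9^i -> [-57, 513, -4617, 41553, -373977]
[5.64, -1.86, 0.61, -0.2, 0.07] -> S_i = 5.64*(-0.33)^i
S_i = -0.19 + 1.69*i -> [-0.19, 1.5, 3.19, 4.88, 6.57]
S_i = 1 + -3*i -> [1, -2, -5, -8, -11]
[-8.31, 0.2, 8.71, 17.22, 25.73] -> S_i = -8.31 + 8.51*i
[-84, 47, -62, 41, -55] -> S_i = Random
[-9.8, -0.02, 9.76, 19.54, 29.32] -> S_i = -9.80 + 9.78*i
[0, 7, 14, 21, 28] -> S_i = 0 + 7*i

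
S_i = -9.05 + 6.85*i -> [-9.05, -2.2, 4.65, 11.5, 18.35]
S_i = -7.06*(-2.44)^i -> [-7.06, 17.23, -42.03, 102.56, -250.24]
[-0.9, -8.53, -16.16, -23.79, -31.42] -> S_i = -0.90 + -7.63*i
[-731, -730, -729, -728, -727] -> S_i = -731 + 1*i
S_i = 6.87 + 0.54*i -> [6.87, 7.41, 7.95, 8.49, 9.03]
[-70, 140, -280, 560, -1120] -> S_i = -70*-2^i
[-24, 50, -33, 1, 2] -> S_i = Random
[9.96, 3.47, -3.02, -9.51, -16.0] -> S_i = 9.96 + -6.49*i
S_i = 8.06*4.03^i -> [8.06, 32.48, 130.9, 527.53, 2125.96]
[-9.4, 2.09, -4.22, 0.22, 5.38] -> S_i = Random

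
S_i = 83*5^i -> [83, 415, 2075, 10375, 51875]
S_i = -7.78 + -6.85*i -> [-7.78, -14.63, -21.48, -28.33, -35.18]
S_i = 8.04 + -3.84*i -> [8.04, 4.2, 0.36, -3.48, -7.32]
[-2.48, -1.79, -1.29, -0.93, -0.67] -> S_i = -2.48*0.72^i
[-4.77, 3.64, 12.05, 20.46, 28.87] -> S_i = -4.77 + 8.41*i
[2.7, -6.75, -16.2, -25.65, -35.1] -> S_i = 2.70 + -9.45*i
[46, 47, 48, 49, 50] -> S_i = 46 + 1*i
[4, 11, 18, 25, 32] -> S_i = 4 + 7*i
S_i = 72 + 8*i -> [72, 80, 88, 96, 104]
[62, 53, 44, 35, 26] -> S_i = 62 + -9*i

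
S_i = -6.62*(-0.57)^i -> [-6.62, 3.77, -2.15, 1.23, -0.7]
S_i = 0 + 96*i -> [0, 96, 192, 288, 384]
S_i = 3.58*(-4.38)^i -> [3.58, -15.68, 68.68, -300.82, 1317.59]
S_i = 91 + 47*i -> [91, 138, 185, 232, 279]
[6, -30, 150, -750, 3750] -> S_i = 6*-5^i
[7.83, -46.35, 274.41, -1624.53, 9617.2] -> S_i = 7.83*(-5.92)^i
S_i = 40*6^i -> [40, 240, 1440, 8640, 51840]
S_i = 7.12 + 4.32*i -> [7.12, 11.44, 15.76, 20.08, 24.4]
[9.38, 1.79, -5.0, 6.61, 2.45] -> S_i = Random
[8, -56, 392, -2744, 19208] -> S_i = 8*-7^i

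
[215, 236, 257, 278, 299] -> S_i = 215 + 21*i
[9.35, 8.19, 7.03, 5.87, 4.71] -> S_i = 9.35 + -1.16*i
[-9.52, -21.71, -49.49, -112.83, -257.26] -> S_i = -9.52*2.28^i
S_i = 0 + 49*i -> [0, 49, 98, 147, 196]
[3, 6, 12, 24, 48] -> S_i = 3*2^i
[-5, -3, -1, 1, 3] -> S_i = -5 + 2*i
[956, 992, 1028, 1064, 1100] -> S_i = 956 + 36*i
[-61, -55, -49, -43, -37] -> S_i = -61 + 6*i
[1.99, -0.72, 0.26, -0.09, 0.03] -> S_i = 1.99*(-0.36)^i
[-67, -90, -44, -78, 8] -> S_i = Random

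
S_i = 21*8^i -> [21, 168, 1344, 10752, 86016]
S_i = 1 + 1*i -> [1, 2, 3, 4, 5]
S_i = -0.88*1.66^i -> [-0.88, -1.46, -2.42, -4.03, -6.68]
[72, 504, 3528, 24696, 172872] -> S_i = 72*7^i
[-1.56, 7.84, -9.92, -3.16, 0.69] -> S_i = Random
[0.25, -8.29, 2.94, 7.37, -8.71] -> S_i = Random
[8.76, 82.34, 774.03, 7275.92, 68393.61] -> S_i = 8.76*9.40^i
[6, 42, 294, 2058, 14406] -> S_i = 6*7^i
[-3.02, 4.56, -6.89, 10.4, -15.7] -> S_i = -3.02*(-1.51)^i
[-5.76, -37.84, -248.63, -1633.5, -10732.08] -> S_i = -5.76*6.57^i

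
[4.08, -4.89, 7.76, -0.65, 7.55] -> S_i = Random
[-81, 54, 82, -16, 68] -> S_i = Random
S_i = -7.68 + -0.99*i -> [-7.68, -8.67, -9.66, -10.65, -11.64]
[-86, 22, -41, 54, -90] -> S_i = Random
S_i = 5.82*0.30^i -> [5.82, 1.75, 0.52, 0.16, 0.05]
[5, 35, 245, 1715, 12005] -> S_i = 5*7^i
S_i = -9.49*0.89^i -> [-9.49, -8.45, -7.52, -6.69, -5.95]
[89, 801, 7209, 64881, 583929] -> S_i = 89*9^i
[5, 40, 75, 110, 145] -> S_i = 5 + 35*i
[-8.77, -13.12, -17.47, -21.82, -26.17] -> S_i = -8.77 + -4.35*i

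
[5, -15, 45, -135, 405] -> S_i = 5*-3^i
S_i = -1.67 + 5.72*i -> [-1.67, 4.05, 9.77, 15.49, 21.21]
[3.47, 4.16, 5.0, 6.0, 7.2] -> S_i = 3.47*1.20^i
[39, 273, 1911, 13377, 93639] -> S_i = 39*7^i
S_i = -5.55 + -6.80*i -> [-5.55, -12.35, -19.15, -25.95, -32.75]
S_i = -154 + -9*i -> [-154, -163, -172, -181, -190]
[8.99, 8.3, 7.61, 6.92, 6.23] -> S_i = 8.99 + -0.69*i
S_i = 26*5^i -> [26, 130, 650, 3250, 16250]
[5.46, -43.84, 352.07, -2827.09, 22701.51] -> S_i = 5.46*(-8.03)^i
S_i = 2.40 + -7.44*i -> [2.4, -5.04, -12.48, -19.92, -27.36]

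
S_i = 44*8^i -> [44, 352, 2816, 22528, 180224]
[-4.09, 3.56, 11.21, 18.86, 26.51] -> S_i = -4.09 + 7.65*i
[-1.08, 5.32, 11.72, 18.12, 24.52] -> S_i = -1.08 + 6.40*i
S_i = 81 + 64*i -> [81, 145, 209, 273, 337]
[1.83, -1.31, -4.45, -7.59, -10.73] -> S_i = 1.83 + -3.14*i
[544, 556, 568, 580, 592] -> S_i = 544 + 12*i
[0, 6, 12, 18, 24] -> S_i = 0 + 6*i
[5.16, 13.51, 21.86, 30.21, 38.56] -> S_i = 5.16 + 8.35*i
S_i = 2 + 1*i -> [2, 3, 4, 5, 6]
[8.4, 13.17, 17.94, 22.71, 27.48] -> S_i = 8.40 + 4.77*i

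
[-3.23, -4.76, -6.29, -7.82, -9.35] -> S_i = -3.23 + -1.53*i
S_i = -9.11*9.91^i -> [-9.11, -90.28, -894.68, -8866.24, -87864.41]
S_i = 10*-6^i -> [10, -60, 360, -2160, 12960]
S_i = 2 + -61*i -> [2, -59, -120, -181, -242]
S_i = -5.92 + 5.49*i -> [-5.92, -0.43, 5.06, 10.55, 16.04]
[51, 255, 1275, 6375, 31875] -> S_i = 51*5^i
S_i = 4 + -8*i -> [4, -4, -12, -20, -28]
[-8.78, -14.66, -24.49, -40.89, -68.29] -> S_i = -8.78*1.67^i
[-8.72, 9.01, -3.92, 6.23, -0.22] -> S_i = Random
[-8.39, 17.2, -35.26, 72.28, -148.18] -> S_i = -8.39*(-2.05)^i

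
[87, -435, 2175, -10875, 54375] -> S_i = 87*-5^i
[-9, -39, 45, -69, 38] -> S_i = Random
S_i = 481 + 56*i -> [481, 537, 593, 649, 705]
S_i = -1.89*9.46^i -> [-1.89, -17.88, -169.14, -1600.06, -15136.53]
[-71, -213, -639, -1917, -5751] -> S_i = -71*3^i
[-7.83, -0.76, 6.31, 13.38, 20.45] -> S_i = -7.83 + 7.07*i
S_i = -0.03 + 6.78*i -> [-0.03, 6.75, 13.53, 20.31, 27.09]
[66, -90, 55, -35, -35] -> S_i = Random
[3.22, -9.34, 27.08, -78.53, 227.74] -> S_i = 3.22*(-2.90)^i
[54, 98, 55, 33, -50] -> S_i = Random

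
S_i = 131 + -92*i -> [131, 39, -53, -145, -237]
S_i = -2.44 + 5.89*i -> [-2.44, 3.45, 9.34, 15.23, 21.12]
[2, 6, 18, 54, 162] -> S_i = 2*3^i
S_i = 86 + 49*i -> [86, 135, 184, 233, 282]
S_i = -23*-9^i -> [-23, 207, -1863, 16767, -150903]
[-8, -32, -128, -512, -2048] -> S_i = -8*4^i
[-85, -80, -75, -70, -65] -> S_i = -85 + 5*i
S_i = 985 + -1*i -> [985, 984, 983, 982, 981]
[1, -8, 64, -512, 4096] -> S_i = 1*-8^i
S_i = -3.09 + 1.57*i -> [-3.09, -1.52, 0.05, 1.62, 3.19]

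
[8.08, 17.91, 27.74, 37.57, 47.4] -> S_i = 8.08 + 9.83*i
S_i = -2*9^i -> [-2, -18, -162, -1458, -13122]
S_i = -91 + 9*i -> [-91, -82, -73, -64, -55]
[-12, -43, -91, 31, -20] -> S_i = Random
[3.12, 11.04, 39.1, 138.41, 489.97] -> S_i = 3.12*3.54^i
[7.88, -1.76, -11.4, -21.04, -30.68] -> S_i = 7.88 + -9.64*i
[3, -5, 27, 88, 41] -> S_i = Random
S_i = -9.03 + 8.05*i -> [-9.03, -0.98, 7.07, 15.12, 23.17]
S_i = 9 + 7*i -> [9, 16, 23, 30, 37]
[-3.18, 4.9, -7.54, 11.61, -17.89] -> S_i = -3.18*(-1.54)^i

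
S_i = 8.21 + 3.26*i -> [8.21, 11.47, 14.73, 17.99, 21.25]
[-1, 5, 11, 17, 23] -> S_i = -1 + 6*i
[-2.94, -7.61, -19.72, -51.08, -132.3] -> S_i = -2.94*2.59^i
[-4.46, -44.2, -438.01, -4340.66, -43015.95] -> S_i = -4.46*9.91^i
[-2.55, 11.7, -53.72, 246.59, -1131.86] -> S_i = -2.55*(-4.59)^i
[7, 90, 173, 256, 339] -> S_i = 7 + 83*i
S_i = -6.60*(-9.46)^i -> [-6.6, 62.44, -590.64, 5587.5, -52857.73]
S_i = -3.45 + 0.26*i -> [-3.45, -3.19, -2.93, -2.67, -2.41]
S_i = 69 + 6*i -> [69, 75, 81, 87, 93]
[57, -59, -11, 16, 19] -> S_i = Random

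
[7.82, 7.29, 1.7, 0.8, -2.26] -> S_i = Random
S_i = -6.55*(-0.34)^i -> [-6.55, 2.23, -0.76, 0.26, -0.09]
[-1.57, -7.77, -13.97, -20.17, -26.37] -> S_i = -1.57 + -6.20*i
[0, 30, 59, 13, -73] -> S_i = Random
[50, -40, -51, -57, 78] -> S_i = Random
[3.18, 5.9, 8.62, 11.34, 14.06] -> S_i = 3.18 + 2.72*i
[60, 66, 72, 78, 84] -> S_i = 60 + 6*i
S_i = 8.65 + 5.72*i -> [8.65, 14.37, 20.09, 25.81, 31.53]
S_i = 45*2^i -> [45, 90, 180, 360, 720]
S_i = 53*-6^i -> [53, -318, 1908, -11448, 68688]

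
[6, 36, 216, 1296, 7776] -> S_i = 6*6^i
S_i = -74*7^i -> [-74, -518, -3626, -25382, -177674]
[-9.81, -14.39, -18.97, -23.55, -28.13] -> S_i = -9.81 + -4.58*i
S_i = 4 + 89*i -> [4, 93, 182, 271, 360]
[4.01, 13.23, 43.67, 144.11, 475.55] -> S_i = 4.01*3.30^i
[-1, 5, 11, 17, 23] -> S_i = -1 + 6*i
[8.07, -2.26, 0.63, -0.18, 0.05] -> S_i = 8.07*(-0.28)^i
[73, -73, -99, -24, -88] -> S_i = Random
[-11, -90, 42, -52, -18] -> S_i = Random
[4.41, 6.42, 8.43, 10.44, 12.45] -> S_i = 4.41 + 2.01*i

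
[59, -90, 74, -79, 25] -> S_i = Random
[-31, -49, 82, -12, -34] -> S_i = Random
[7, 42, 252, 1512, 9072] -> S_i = 7*6^i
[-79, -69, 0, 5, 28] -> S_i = Random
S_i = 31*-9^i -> [31, -279, 2511, -22599, 203391]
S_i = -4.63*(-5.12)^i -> [-4.63, 23.71, -121.37, 621.43, -3181.71]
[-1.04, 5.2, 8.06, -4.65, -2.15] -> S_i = Random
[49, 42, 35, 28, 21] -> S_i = 49 + -7*i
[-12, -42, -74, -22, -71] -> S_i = Random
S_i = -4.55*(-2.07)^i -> [-4.55, 9.42, -19.5, 40.36, -83.54]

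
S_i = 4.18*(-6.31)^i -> [4.18, -26.38, 166.43, -1050.18, 6626.65]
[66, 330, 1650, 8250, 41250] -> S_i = 66*5^i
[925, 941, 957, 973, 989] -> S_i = 925 + 16*i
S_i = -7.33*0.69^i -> [-7.33, -5.06, -3.49, -2.41, -1.66]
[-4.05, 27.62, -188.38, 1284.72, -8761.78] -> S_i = -4.05*(-6.82)^i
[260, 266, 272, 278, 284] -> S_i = 260 + 6*i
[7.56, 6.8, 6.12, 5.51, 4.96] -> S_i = 7.56*0.90^i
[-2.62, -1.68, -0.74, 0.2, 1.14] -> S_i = -2.62 + 0.94*i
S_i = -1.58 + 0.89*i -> [-1.58, -0.69, 0.2, 1.09, 1.98]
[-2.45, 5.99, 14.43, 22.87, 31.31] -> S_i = -2.45 + 8.44*i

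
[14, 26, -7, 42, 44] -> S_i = Random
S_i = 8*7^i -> [8, 56, 392, 2744, 19208]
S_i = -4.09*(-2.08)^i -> [-4.09, 8.51, -17.69, 36.81, -76.56]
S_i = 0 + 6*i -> [0, 6, 12, 18, 24]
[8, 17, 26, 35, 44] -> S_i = 8 + 9*i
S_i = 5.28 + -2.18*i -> [5.28, 3.1, 0.92, -1.26, -3.44]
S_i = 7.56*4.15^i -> [7.56, 31.37, 130.2, 540.34, 2242.41]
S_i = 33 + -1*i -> [33, 32, 31, 30, 29]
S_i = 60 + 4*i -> [60, 64, 68, 72, 76]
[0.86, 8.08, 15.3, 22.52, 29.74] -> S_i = 0.86 + 7.22*i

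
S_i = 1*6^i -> [1, 6, 36, 216, 1296]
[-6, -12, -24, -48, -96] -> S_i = -6*2^i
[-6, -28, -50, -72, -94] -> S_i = -6 + -22*i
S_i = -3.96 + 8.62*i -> [-3.96, 4.66, 13.28, 21.9, 30.52]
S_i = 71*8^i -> [71, 568, 4544, 36352, 290816]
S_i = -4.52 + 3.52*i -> [-4.52, -1.0, 2.52, 6.04, 9.56]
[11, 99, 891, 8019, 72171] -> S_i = 11*9^i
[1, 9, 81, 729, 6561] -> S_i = 1*9^i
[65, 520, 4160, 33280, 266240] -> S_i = 65*8^i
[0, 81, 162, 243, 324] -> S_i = 0 + 81*i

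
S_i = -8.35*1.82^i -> [-8.35, -15.2, -27.66, -50.34, -91.62]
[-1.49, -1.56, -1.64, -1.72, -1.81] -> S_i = -1.49*1.05^i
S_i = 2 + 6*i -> [2, 8, 14, 20, 26]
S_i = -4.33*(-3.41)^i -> [-4.33, 14.77, -50.35, 171.69, -585.47]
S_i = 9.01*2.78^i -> [9.01, 25.05, 69.63, 193.58, 538.15]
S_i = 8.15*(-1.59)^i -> [8.15, -12.96, 20.6, -32.76, 52.09]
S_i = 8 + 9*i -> [8, 17, 26, 35, 44]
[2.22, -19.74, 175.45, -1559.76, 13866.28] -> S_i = 2.22*(-8.89)^i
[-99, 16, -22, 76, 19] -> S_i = Random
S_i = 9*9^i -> [9, 81, 729, 6561, 59049]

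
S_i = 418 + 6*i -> [418, 424, 430, 436, 442]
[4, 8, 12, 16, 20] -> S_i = 4 + 4*i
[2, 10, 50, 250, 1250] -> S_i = 2*5^i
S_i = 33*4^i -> [33, 132, 528, 2112, 8448]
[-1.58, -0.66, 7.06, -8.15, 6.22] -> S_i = Random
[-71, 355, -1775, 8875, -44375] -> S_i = -71*-5^i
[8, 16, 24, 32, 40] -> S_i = 8 + 8*i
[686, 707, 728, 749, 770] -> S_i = 686 + 21*i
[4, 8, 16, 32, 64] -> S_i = 4*2^i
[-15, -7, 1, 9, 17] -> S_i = -15 + 8*i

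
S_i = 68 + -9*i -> [68, 59, 50, 41, 32]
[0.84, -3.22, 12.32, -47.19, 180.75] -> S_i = 0.84*(-3.83)^i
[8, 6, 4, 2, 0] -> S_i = 8 + -2*i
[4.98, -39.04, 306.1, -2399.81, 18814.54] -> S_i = 4.98*(-7.84)^i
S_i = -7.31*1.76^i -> [-7.31, -12.87, -22.64, -39.85, -70.14]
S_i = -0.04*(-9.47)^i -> [-0.04, 0.38, -3.59, 33.97, -321.71]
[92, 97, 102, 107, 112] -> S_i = 92 + 5*i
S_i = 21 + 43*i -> [21, 64, 107, 150, 193]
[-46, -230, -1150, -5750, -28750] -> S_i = -46*5^i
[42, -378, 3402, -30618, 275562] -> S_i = 42*-9^i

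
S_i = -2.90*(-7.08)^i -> [-2.9, 20.53, -145.37, 1029.2, -7286.7]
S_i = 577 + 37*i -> [577, 614, 651, 688, 725]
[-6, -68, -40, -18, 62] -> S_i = Random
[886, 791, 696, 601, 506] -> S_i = 886 + -95*i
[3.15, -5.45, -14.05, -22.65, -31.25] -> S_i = 3.15 + -8.60*i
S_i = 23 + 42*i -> [23, 65, 107, 149, 191]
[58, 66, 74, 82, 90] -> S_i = 58 + 8*i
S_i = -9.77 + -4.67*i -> [-9.77, -14.44, -19.11, -23.78, -28.45]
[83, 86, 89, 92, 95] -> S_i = 83 + 3*i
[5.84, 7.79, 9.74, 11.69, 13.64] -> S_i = 5.84 + 1.95*i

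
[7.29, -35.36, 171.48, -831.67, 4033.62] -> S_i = 7.29*(-4.85)^i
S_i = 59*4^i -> [59, 236, 944, 3776, 15104]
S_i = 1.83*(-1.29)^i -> [1.83, -2.36, 3.05, -3.93, 5.07]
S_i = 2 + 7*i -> [2, 9, 16, 23, 30]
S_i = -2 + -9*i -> [-2, -11, -20, -29, -38]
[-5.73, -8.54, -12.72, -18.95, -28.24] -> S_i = -5.73*1.49^i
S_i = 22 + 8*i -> [22, 30, 38, 46, 54]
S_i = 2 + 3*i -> [2, 5, 8, 11, 14]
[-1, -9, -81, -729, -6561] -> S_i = -1*9^i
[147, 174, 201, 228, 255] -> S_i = 147 + 27*i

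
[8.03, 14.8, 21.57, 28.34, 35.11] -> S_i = 8.03 + 6.77*i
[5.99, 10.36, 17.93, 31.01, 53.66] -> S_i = 5.99*1.73^i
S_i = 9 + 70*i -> [9, 79, 149, 219, 289]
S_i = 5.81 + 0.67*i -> [5.81, 6.48, 7.15, 7.82, 8.49]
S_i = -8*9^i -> [-8, -72, -648, -5832, -52488]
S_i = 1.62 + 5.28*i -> [1.62, 6.9, 12.18, 17.46, 22.74]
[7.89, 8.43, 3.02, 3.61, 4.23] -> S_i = Random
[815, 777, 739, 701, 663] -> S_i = 815 + -38*i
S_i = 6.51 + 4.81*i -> [6.51, 11.32, 16.13, 20.94, 25.75]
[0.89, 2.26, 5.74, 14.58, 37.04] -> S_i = 0.89*2.54^i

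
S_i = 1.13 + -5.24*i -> [1.13, -4.11, -9.35, -14.59, -19.83]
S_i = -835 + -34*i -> [-835, -869, -903, -937, -971]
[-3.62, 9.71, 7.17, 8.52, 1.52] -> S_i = Random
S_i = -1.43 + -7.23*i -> [-1.43, -8.66, -15.89, -23.12, -30.35]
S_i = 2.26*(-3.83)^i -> [2.26, -8.66, 33.15, -126.97, 486.3]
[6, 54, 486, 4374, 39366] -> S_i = 6*9^i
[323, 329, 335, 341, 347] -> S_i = 323 + 6*i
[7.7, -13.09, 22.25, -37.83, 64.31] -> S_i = 7.70*(-1.70)^i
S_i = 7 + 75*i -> [7, 82, 157, 232, 307]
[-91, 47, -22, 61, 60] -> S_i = Random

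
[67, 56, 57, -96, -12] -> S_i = Random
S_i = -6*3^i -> [-6, -18, -54, -162, -486]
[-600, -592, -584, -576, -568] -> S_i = -600 + 8*i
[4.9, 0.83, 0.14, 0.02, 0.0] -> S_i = 4.90*0.17^i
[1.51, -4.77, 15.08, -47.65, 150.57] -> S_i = 1.51*(-3.16)^i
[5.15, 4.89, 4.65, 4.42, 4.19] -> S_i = 5.15*0.95^i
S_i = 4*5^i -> [4, 20, 100, 500, 2500]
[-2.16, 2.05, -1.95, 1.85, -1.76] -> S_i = -2.16*(-0.95)^i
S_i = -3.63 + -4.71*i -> [-3.63, -8.34, -13.05, -17.76, -22.47]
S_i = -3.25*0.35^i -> [-3.25, -1.14, -0.4, -0.14, -0.05]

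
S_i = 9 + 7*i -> [9, 16, 23, 30, 37]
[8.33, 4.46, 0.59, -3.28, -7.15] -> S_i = 8.33 + -3.87*i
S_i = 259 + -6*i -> [259, 253, 247, 241, 235]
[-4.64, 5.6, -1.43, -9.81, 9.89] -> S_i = Random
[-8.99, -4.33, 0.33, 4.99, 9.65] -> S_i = -8.99 + 4.66*i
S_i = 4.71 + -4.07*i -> [4.71, 0.64, -3.43, -7.5, -11.57]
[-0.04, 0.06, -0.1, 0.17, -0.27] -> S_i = -0.04*(-1.61)^i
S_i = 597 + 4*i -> [597, 601, 605, 609, 613]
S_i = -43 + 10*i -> [-43, -33, -23, -13, -3]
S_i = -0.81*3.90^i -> [-0.81, -3.16, -12.32, -48.05, -187.39]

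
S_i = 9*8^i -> [9, 72, 576, 4608, 36864]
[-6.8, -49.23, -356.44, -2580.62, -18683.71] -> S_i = -6.80*7.24^i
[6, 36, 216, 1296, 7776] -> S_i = 6*6^i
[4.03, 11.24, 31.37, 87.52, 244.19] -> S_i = 4.03*2.79^i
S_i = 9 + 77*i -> [9, 86, 163, 240, 317]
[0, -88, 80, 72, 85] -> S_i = Random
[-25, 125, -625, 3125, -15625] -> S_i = -25*-5^i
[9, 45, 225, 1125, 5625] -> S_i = 9*5^i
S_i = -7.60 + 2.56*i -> [-7.6, -5.04, -2.48, 0.08, 2.64]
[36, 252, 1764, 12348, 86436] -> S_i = 36*7^i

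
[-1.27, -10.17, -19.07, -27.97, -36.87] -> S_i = -1.27 + -8.90*i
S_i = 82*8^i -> [82, 656, 5248, 41984, 335872]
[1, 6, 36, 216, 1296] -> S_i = 1*6^i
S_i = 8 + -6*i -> [8, 2, -4, -10, -16]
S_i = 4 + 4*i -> [4, 8, 12, 16, 20]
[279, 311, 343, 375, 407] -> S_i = 279 + 32*i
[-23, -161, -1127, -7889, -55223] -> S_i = -23*7^i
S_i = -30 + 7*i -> [-30, -23, -16, -9, -2]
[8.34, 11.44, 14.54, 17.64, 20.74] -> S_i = 8.34 + 3.10*i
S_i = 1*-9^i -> [1, -9, 81, -729, 6561]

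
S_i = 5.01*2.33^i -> [5.01, 11.67, 27.2, 63.37, 147.66]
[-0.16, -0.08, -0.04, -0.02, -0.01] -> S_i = -0.16*0.48^i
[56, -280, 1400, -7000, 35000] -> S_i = 56*-5^i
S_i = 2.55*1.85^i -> [2.55, 4.72, 8.73, 16.15, 29.87]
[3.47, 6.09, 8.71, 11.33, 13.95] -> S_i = 3.47 + 2.62*i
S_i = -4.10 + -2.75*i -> [-4.1, -6.85, -9.6, -12.35, -15.1]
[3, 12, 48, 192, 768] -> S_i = 3*4^i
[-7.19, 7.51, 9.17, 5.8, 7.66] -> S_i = Random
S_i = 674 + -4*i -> [674, 670, 666, 662, 658]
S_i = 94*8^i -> [94, 752, 6016, 48128, 385024]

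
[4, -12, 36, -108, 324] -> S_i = 4*-3^i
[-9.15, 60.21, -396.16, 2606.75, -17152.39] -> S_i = -9.15*(-6.58)^i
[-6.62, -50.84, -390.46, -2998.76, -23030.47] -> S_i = -6.62*7.68^i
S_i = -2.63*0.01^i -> [-2.63, -0.03, -0.0, -0.0, -0.0]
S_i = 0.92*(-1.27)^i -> [0.92, -1.17, 1.48, -1.88, 2.39]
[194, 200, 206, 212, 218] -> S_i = 194 + 6*i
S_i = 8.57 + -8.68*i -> [8.57, -0.11, -8.79, -17.47, -26.15]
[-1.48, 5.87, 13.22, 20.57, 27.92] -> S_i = -1.48 + 7.35*i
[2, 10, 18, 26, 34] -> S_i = 2 + 8*i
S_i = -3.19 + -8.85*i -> [-3.19, -12.04, -20.89, -29.74, -38.59]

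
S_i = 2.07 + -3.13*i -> [2.07, -1.06, -4.19, -7.32, -10.45]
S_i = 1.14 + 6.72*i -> [1.14, 7.86, 14.58, 21.3, 28.02]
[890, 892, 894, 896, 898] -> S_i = 890 + 2*i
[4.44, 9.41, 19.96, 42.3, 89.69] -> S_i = 4.44*2.12^i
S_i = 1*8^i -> [1, 8, 64, 512, 4096]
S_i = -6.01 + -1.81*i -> [-6.01, -7.82, -9.63, -11.44, -13.25]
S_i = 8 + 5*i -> [8, 13, 18, 23, 28]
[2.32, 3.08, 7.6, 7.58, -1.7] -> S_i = Random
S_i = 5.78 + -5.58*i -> [5.78, 0.2, -5.38, -10.96, -16.54]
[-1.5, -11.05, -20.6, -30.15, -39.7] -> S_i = -1.50 + -9.55*i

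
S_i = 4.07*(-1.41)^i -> [4.07, -5.74, 8.09, -11.41, 16.09]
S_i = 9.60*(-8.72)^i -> [9.6, -83.71, 729.97, -6365.33, 55505.65]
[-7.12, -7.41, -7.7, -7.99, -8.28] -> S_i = -7.12 + -0.29*i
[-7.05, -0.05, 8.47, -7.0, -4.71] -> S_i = Random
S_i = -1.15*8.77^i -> [-1.15, -10.09, -88.45, -775.71, -6802.93]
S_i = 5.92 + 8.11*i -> [5.92, 14.03, 22.14, 30.25, 38.36]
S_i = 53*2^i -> [53, 106, 212, 424, 848]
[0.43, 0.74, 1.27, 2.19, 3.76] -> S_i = 0.43*1.72^i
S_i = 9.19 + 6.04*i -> [9.19, 15.23, 21.27, 27.31, 33.35]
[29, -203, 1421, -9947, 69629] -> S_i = 29*-7^i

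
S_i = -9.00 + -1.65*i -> [-9.0, -10.65, -12.3, -13.95, -15.6]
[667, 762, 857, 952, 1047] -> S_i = 667 + 95*i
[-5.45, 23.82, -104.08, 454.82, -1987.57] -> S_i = -5.45*(-4.37)^i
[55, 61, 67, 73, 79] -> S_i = 55 + 6*i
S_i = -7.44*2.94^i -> [-7.44, -21.87, -64.31, -189.07, -555.86]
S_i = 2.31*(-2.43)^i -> [2.31, -5.61, 13.64, -33.15, 80.54]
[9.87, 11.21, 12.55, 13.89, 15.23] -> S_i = 9.87 + 1.34*i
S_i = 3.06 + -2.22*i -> [3.06, 0.84, -1.38, -3.6, -5.82]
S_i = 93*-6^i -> [93, -558, 3348, -20088, 120528]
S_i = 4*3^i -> [4, 12, 36, 108, 324]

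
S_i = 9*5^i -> [9, 45, 225, 1125, 5625]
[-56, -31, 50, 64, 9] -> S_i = Random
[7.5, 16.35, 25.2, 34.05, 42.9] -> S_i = 7.50 + 8.85*i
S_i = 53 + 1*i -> [53, 54, 55, 56, 57]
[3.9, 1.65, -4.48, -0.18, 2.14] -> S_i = Random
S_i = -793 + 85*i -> [-793, -708, -623, -538, -453]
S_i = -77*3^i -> [-77, -231, -693, -2079, -6237]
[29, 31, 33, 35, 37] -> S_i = 29 + 2*i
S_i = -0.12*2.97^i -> [-0.12, -0.36, -1.06, -3.14, -9.34]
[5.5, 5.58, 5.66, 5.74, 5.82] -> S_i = 5.50 + 0.08*i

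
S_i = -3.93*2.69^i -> [-3.93, -10.57, -28.44, -76.5, -205.78]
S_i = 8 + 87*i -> [8, 95, 182, 269, 356]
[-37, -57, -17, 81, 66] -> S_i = Random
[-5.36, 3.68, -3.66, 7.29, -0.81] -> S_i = Random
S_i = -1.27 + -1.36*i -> [-1.27, -2.63, -3.99, -5.35, -6.71]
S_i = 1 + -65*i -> [1, -64, -129, -194, -259]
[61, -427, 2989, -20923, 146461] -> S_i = 61*-7^i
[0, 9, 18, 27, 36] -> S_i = 0 + 9*i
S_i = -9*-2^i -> [-9, 18, -36, 72, -144]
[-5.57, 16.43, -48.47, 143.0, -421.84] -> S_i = -5.57*(-2.95)^i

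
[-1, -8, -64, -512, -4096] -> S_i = -1*8^i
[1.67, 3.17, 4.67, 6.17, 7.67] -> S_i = 1.67 + 1.50*i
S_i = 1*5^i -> [1, 5, 25, 125, 625]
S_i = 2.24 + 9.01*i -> [2.24, 11.25, 20.26, 29.27, 38.28]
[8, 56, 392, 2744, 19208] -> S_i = 8*7^i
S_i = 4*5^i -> [4, 20, 100, 500, 2500]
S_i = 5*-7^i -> [5, -35, 245, -1715, 12005]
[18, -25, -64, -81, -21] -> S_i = Random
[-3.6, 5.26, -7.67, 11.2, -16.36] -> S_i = -3.60*(-1.46)^i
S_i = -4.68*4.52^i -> [-4.68, -21.15, -95.61, -432.18, -1953.44]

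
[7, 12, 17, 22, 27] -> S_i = 7 + 5*i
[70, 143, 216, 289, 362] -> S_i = 70 + 73*i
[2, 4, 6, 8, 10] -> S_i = 2 + 2*i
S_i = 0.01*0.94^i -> [0.01, 0.01, 0.01, 0.01, 0.01]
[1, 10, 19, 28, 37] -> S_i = 1 + 9*i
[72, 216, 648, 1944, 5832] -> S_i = 72*3^i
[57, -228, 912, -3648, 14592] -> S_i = 57*-4^i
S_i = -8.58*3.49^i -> [-8.58, -29.94, -104.51, -364.72, -1272.88]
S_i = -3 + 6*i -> [-3, 3, 9, 15, 21]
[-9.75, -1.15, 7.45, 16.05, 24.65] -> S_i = -9.75 + 8.60*i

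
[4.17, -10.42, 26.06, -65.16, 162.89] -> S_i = 4.17*(-2.50)^i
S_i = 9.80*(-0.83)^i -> [9.8, -8.13, 6.75, -5.6, 4.65]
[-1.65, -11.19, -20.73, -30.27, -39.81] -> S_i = -1.65 + -9.54*i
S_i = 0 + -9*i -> [0, -9, -18, -27, -36]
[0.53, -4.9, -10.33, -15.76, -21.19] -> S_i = 0.53 + -5.43*i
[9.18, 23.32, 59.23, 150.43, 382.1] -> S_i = 9.18*2.54^i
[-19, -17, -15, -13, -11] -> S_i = -19 + 2*i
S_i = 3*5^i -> [3, 15, 75, 375, 1875]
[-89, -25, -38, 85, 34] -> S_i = Random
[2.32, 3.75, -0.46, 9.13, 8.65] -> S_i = Random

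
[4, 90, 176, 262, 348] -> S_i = 4 + 86*i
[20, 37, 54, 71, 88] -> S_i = 20 + 17*i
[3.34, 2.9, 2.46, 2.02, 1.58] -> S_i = 3.34 + -0.44*i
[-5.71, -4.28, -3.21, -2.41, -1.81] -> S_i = -5.71*0.75^i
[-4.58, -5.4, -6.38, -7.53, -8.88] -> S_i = -4.58*1.18^i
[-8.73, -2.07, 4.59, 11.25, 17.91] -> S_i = -8.73 + 6.66*i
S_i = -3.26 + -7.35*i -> [-3.26, -10.61, -17.96, -25.31, -32.66]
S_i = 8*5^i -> [8, 40, 200, 1000, 5000]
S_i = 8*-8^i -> [8, -64, 512, -4096, 32768]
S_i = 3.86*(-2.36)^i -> [3.86, -9.11, 21.5, -50.74, 119.74]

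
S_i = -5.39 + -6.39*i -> [-5.39, -11.78, -18.17, -24.56, -30.95]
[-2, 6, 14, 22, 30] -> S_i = -2 + 8*i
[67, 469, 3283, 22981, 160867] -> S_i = 67*7^i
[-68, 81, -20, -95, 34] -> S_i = Random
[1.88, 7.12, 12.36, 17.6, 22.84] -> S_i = 1.88 + 5.24*i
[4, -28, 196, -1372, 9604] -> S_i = 4*-7^i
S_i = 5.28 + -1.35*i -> [5.28, 3.93, 2.58, 1.23, -0.12]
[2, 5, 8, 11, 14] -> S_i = 2 + 3*i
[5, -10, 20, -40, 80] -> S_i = 5*-2^i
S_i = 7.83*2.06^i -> [7.83, 16.13, 33.23, 68.45, 141.0]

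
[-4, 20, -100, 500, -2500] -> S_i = -4*-5^i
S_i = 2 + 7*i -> [2, 9, 16, 23, 30]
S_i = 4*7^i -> [4, 28, 196, 1372, 9604]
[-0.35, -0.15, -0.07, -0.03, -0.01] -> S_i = -0.35*0.44^i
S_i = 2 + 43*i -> [2, 45, 88, 131, 174]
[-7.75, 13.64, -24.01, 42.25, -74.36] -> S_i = -7.75*(-1.76)^i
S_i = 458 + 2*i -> [458, 460, 462, 464, 466]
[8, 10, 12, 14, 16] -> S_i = 8 + 2*i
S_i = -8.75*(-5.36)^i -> [-8.75, 46.9, -251.38, 1347.42, -7222.16]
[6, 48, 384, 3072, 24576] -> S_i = 6*8^i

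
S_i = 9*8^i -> [9, 72, 576, 4608, 36864]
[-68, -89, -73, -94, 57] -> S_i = Random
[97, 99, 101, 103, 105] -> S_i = 97 + 2*i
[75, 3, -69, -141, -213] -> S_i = 75 + -72*i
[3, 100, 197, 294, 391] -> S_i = 3 + 97*i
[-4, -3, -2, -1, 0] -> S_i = -4 + 1*i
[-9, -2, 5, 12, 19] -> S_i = -9 + 7*i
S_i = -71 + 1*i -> [-71, -70, -69, -68, -67]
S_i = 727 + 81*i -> [727, 808, 889, 970, 1051]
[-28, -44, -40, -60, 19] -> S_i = Random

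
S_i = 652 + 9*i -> [652, 661, 670, 679, 688]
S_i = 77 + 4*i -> [77, 81, 85, 89, 93]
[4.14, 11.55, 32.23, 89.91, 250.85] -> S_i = 4.14*2.79^i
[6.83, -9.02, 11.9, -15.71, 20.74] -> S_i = 6.83*(-1.32)^i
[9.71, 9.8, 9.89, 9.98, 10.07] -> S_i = 9.71 + 0.09*i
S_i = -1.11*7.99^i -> [-1.11, -8.87, -70.86, -566.19, -4523.87]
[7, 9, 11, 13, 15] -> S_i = 7 + 2*i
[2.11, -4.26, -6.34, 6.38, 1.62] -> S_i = Random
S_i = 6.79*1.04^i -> [6.79, 7.06, 7.34, 7.64, 7.94]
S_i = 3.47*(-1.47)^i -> [3.47, -5.1, 7.5, -11.02, 16.2]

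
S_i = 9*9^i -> [9, 81, 729, 6561, 59049]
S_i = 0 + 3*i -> [0, 3, 6, 9, 12]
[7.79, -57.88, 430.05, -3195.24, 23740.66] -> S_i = 7.79*(-7.43)^i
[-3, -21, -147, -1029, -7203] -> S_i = -3*7^i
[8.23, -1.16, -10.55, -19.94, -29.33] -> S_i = 8.23 + -9.39*i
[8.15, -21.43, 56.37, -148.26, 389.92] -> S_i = 8.15*(-2.63)^i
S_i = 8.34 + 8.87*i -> [8.34, 17.21, 26.08, 34.95, 43.82]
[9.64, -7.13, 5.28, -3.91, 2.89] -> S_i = 9.64*(-0.74)^i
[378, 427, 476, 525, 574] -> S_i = 378 + 49*i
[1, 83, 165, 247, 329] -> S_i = 1 + 82*i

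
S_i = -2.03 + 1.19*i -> [-2.03, -0.84, 0.35, 1.54, 2.73]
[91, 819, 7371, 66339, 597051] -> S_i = 91*9^i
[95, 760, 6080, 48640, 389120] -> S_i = 95*8^i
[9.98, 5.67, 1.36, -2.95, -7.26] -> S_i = 9.98 + -4.31*i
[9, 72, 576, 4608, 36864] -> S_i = 9*8^i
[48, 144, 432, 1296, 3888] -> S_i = 48*3^i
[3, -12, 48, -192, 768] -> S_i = 3*-4^i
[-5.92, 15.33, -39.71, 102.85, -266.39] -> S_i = -5.92*(-2.59)^i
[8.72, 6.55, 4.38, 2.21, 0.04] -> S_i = 8.72 + -2.17*i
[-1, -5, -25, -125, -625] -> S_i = -1*5^i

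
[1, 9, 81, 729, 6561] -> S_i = 1*9^i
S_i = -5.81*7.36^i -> [-5.81, -42.76, -314.73, -2316.38, -17048.55]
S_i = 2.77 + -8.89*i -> [2.77, -6.12, -15.01, -23.9, -32.79]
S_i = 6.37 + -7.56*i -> [6.37, -1.19, -8.75, -16.31, -23.87]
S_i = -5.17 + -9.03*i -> [-5.17, -14.2, -23.23, -32.26, -41.29]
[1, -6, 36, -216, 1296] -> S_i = 1*-6^i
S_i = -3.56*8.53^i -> [-3.56, -30.37, -259.03, -2209.52, -18847.17]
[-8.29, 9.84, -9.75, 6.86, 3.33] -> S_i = Random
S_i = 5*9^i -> [5, 45, 405, 3645, 32805]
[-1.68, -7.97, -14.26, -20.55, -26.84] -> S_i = -1.68 + -6.29*i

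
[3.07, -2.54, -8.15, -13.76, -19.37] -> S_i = 3.07 + -5.61*i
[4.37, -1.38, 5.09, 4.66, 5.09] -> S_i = Random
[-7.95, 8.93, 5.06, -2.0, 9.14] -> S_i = Random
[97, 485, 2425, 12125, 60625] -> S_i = 97*5^i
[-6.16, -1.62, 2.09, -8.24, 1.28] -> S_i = Random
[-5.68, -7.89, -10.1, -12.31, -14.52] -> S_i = -5.68 + -2.21*i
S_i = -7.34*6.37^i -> [-7.34, -46.76, -297.83, -1897.21, -12085.2]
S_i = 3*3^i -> [3, 9, 27, 81, 243]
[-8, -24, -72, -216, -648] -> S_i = -8*3^i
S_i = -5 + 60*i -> [-5, 55, 115, 175, 235]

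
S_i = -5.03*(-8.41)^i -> [-5.03, 42.3, -355.76, 2991.96, -25162.39]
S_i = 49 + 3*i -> [49, 52, 55, 58, 61]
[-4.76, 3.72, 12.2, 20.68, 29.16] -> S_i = -4.76 + 8.48*i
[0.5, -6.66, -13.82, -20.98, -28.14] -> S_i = 0.50 + -7.16*i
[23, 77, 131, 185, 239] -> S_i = 23 + 54*i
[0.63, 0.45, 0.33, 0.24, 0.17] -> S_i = 0.63*0.72^i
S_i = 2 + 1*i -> [2, 3, 4, 5, 6]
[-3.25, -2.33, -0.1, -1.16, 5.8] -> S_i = Random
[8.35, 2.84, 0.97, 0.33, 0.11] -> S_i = 8.35*0.34^i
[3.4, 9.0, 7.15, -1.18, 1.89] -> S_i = Random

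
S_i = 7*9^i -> [7, 63, 567, 5103, 45927]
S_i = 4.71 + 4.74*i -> [4.71, 9.45, 14.19, 18.93, 23.67]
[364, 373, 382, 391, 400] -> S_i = 364 + 9*i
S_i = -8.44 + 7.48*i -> [-8.44, -0.96, 6.52, 14.0, 21.48]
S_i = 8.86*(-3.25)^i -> [8.86, -28.8, 93.58, -304.15, 988.48]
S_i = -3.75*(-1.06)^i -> [-3.75, 3.98, -4.21, 4.47, -4.73]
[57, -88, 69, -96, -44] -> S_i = Random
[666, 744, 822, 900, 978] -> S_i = 666 + 78*i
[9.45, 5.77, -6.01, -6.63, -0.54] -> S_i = Random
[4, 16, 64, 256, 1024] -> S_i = 4*4^i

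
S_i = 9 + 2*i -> [9, 11, 13, 15, 17]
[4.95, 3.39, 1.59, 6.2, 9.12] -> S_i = Random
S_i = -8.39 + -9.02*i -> [-8.39, -17.41, -26.43, -35.45, -44.47]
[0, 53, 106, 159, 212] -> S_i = 0 + 53*i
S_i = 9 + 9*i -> [9, 18, 27, 36, 45]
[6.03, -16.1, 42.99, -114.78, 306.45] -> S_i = 6.03*(-2.67)^i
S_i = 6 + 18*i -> [6, 24, 42, 60, 78]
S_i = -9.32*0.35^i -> [-9.32, -3.26, -1.14, -0.4, -0.14]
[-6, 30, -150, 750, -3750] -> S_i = -6*-5^i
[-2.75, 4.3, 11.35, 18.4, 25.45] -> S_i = -2.75 + 7.05*i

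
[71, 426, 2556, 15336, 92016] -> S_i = 71*6^i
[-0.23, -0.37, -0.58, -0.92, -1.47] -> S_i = -0.23*1.59^i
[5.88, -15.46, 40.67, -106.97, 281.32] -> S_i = 5.88*(-2.63)^i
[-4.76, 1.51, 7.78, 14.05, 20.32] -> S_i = -4.76 + 6.27*i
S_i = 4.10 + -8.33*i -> [4.1, -4.23, -12.56, -20.89, -29.22]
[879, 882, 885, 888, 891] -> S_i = 879 + 3*i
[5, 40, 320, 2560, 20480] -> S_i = 5*8^i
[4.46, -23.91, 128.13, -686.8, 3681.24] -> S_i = 4.46*(-5.36)^i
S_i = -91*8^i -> [-91, -728, -5824, -46592, -372736]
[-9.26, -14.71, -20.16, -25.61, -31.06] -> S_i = -9.26 + -5.45*i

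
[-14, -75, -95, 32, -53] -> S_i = Random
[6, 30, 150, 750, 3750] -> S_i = 6*5^i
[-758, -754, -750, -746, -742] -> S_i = -758 + 4*i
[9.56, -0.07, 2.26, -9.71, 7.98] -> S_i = Random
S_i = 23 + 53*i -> [23, 76, 129, 182, 235]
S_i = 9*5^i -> [9, 45, 225, 1125, 5625]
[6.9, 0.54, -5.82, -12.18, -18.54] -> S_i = 6.90 + -6.36*i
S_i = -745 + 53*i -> [-745, -692, -639, -586, -533]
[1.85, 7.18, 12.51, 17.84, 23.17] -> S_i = 1.85 + 5.33*i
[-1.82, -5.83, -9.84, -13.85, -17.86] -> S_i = -1.82 + -4.01*i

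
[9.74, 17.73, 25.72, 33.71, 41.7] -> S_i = 9.74 + 7.99*i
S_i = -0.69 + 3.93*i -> [-0.69, 3.24, 7.17, 11.1, 15.03]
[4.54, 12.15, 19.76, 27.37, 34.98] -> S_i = 4.54 + 7.61*i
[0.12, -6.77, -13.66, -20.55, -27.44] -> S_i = 0.12 + -6.89*i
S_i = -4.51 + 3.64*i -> [-4.51, -0.87, 2.77, 6.41, 10.05]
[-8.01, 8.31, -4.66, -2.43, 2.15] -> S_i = Random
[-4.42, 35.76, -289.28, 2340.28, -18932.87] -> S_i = -4.42*(-8.09)^i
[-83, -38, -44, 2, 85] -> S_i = Random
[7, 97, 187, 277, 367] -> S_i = 7 + 90*i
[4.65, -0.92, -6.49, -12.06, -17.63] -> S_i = 4.65 + -5.57*i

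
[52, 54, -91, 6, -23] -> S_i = Random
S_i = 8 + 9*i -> [8, 17, 26, 35, 44]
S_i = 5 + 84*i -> [5, 89, 173, 257, 341]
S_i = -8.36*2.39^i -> [-8.36, -19.98, -47.75, -114.13, -272.77]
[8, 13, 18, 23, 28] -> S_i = 8 + 5*i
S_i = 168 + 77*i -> [168, 245, 322, 399, 476]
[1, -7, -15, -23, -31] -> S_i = 1 + -8*i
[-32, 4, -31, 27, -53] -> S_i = Random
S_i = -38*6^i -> [-38, -228, -1368, -8208, -49248]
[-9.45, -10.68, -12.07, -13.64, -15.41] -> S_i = -9.45*1.13^i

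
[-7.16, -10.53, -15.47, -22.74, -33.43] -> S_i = -7.16*1.47^i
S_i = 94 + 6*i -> [94, 100, 106, 112, 118]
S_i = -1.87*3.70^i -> [-1.87, -6.92, -25.6, -94.72, -350.47]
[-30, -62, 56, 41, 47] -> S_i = Random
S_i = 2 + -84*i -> [2, -82, -166, -250, -334]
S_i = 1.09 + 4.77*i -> [1.09, 5.86, 10.63, 15.4, 20.17]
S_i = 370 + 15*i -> [370, 385, 400, 415, 430]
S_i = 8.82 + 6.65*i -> [8.82, 15.47, 22.12, 28.77, 35.42]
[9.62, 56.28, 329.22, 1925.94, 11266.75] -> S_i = 9.62*5.85^i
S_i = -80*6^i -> [-80, -480, -2880, -17280, -103680]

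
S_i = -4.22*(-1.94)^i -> [-4.22, 8.19, -15.88, 30.81, -59.77]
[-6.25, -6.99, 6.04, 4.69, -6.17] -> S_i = Random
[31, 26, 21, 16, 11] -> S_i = 31 + -5*i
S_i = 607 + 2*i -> [607, 609, 611, 613, 615]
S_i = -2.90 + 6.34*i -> [-2.9, 3.44, 9.78, 16.12, 22.46]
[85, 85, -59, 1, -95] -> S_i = Random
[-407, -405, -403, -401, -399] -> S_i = -407 + 2*i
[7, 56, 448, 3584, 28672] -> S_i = 7*8^i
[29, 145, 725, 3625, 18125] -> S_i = 29*5^i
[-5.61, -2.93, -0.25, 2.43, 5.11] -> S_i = -5.61 + 2.68*i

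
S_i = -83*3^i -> [-83, -249, -747, -2241, -6723]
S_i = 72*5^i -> [72, 360, 1800, 9000, 45000]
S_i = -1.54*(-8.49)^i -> [-1.54, 13.07, -111.0, 942.42, -8001.13]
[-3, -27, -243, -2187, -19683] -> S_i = -3*9^i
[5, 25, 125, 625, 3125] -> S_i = 5*5^i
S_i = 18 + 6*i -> [18, 24, 30, 36, 42]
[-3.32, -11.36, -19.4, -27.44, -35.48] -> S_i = -3.32 + -8.04*i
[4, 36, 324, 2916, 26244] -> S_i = 4*9^i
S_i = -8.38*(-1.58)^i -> [-8.38, 13.24, -20.92, 33.05, -52.22]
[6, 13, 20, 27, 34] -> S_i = 6 + 7*i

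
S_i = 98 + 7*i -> [98, 105, 112, 119, 126]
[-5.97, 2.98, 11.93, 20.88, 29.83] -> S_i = -5.97 + 8.95*i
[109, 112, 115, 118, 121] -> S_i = 109 + 3*i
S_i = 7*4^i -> [7, 28, 112, 448, 1792]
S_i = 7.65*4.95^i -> [7.65, 37.87, 187.44, 927.85, 4592.85]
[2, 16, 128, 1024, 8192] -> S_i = 2*8^i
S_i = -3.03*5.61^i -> [-3.03, -17.0, -95.36, -534.97, -3001.19]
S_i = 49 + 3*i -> [49, 52, 55, 58, 61]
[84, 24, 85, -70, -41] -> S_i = Random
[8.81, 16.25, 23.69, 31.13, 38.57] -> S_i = 8.81 + 7.44*i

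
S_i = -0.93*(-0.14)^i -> [-0.93, 0.13, -0.02, 0.0, -0.0]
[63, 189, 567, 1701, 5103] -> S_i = 63*3^i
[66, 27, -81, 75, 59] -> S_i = Random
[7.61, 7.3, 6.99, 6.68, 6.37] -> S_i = 7.61 + -0.31*i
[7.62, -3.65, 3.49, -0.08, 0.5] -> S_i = Random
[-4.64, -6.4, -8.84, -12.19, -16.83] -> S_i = -4.64*1.38^i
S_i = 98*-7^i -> [98, -686, 4802, -33614, 235298]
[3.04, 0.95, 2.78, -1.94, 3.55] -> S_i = Random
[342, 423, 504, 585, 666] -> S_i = 342 + 81*i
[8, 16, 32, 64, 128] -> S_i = 8*2^i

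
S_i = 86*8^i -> [86, 688, 5504, 44032, 352256]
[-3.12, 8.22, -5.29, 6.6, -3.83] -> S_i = Random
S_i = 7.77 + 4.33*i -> [7.77, 12.1, 16.43, 20.76, 25.09]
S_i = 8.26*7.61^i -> [8.26, 62.86, 478.35, 3640.27, 27702.48]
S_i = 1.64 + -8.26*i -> [1.64, -6.62, -14.88, -23.14, -31.4]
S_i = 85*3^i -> [85, 255, 765, 2295, 6885]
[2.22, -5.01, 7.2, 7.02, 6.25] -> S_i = Random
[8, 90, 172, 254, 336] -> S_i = 8 + 82*i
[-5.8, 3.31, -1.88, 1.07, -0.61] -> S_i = -5.80*(-0.57)^i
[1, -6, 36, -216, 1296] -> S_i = 1*-6^i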